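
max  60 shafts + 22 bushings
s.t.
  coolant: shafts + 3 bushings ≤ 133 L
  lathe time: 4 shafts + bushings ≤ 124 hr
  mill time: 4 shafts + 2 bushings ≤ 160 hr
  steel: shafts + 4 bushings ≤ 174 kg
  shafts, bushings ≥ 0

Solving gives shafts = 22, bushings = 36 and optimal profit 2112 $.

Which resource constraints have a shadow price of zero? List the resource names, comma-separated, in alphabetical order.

coolant, steel

coolant: 130/133 (slack 3)
lathe time: 124/124 (binding)
mill time: 160/160 (binding)
steel: 166/174 (slack 8)
By complementary slackness, a constraint with positive slack has shadow price 0 → coolant, steel.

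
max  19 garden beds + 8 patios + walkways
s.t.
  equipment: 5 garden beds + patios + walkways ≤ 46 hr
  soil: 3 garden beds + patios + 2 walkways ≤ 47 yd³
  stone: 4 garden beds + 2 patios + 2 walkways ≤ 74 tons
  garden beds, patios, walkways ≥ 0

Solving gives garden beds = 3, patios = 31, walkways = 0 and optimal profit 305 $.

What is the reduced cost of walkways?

Check each constraint at x*: equipment 46/46 (tight); soil 40/47 (slack 7); stone 74/74 (tight).
By complementary slackness, y = 0 for the non-binding constraint.
Dual feasibility on the basic columns requires 5·y_equipment + 4·y_stone = 19, 1·y_equipment + 2·y_stone = 8.
Solving: y_equipment = 1, y_stone = 3.5.
Reduced cost of walkways: c₃ − yᵀa₃ = 1 − (1·1 + 3.5·2) = 1 − 8 = -7.

-7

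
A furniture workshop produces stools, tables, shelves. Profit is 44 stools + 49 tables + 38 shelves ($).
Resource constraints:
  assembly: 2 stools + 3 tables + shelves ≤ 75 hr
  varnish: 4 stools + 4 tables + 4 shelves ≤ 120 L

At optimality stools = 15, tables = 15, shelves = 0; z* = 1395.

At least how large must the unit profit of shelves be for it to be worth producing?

Check each constraint at x*: assembly 75/75 (tight); varnish 120/120 (tight).
From A_Bᵀ y = c: 2·y_assembly + 4·y_varnish = 44; 3·y_assembly + 4·y_varnish = 49.
This yields shadow prices y_assembly = 5, y_varnish = 8.5.
shelves enters the basis when its profit ≥ yᵀa₃ = 5·1 + 8.5·4 = 39.

39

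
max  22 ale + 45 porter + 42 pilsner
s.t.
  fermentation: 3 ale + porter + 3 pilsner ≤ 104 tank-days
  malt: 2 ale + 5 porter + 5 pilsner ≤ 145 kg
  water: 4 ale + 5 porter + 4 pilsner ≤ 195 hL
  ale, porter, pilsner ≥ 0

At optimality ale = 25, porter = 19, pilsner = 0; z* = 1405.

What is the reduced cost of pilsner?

At the optimum: fermentation uses 94 of 104 (slack = 10); malt uses 145 of 145 (binding); water uses 195 of 195 (binding).
Slack constraints have shadow price 0 (complementary slackness).
From A_Bᵀ y = c: 2·y_malt + 4·y_water = 22; 5·y_malt + 5·y_water = 45.
→ y_malt = 7 and y_water = 2.
Reduced cost of pilsner: c₃ − yᵀa₃ = 42 − (7·5 + 2·4) = 42 − 43 = -1.

-1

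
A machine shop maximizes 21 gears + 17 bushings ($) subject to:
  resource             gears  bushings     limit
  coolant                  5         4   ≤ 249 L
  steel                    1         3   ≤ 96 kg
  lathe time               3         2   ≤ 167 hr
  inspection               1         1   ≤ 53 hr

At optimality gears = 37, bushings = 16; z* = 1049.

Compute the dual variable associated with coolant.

Check each constraint at x*: coolant 249/249 (tight); steel 85/96 (slack 11); lathe time 143/167 (slack 24); inspection 53/53 (tight).
Since steel, lathe time are not tight, their duals are 0.
Dual feasibility on the basic columns requires 5·y_coolant + 1·y_inspection = 21, 4·y_coolant + 1·y_inspection = 17.
→ y_coolant = 4 and y_inspection = 1.
Shadow price of coolant = 4.

4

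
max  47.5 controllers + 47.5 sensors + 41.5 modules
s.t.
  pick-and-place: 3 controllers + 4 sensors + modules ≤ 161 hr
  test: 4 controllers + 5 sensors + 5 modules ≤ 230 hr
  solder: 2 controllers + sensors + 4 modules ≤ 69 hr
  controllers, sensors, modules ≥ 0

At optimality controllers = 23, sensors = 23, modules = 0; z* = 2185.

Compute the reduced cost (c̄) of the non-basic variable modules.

-6

Check each constraint at x*: pick-and-place 161/161 (tight); test 207/230 (slack 23); solder 69/69 (tight).
By complementary slackness, y = 0 for the non-binding constraint.
Dual feasibility on the basic columns requires 3·y_pick-and-place + 2·y_solder = 47.5, 4·y_pick-and-place + 1·y_solder = 47.5.
→ y_pick-and-place = 9.5 and y_solder = 9.5.
Reduced cost of modules: c₃ − yᵀa₃ = 41.5 − (9.5·1 + 9.5·4) = 41.5 − 47.5 = -6.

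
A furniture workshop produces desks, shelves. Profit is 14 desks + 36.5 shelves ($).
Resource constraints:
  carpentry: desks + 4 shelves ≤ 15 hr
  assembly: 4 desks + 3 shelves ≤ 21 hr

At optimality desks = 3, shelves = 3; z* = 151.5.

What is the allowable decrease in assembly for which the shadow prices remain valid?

9.75

Binding constraints: carpentry, assembly. The basis is B = [[1,4],[4,3]] with det -13.
Per unit decrease in assembly, x* moves by d = (-0.3077, 0.0769).
The basis stays optimal until desks reaches 0; allowable decrease = 9.75 hr.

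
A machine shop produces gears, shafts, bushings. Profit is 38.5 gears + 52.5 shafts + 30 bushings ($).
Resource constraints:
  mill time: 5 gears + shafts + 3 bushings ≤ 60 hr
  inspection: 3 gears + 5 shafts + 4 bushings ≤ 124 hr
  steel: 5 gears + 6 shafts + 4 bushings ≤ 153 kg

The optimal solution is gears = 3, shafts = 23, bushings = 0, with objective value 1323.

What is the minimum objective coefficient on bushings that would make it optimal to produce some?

Check each constraint at x*: mill time 38/60 (slack 22); inspection 124/124 (tight); steel 153/153 (tight).
Slack constraints have shadow price 0 (complementary slackness).
The binding rows give the dual system: 3·y_inspection + 5·y_steel = 38.5 and 5·y_inspection + 6·y_steel = 52.5.
→ y_inspection = 4.5 and y_steel = 5.
bushings enters the basis when its profit ≥ yᵀa₃ = 4.5·4 + 5·4 = 38.

38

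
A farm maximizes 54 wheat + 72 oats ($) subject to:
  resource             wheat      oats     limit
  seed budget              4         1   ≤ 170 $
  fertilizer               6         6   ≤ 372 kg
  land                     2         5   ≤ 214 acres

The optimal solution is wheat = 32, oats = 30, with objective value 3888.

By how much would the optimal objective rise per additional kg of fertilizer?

Check each constraint at x*: seed budget 158/170 (slack 12); fertilizer 372/372 (tight); land 214/214 (tight).
By complementary slackness, y = 0 for the non-binding constraint.
Dual feasibility on the basic columns requires 6·y_fertilizer + 2·y_land = 54, 6·y_fertilizer + 5·y_land = 72.
Solving: y_fertilizer = 7, y_land = 6.
Shadow price of fertilizer = 7.

7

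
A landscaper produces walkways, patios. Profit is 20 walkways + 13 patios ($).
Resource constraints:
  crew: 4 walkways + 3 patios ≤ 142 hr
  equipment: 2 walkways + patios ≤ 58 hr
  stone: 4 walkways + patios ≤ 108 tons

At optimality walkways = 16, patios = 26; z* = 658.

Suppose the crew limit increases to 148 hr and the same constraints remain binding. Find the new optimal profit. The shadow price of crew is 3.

Δb = 6, so new z* = 658 + (3)·(6) = 658 + 18 = 676.

676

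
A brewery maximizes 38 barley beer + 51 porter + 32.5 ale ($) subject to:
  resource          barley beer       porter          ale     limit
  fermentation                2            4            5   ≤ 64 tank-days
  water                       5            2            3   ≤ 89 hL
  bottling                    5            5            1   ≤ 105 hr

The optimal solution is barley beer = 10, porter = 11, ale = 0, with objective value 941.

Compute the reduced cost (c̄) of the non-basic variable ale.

-5

Binding: fermentation and bottling. Non-binding: water (17 unused).
By complementary slackness, y = 0 for the non-binding constraint.
From A_Bᵀ y = c: 2·y_fermentation + 5·y_bottling = 38; 4·y_fermentation + 5·y_bottling = 51.
This yields shadow prices y_fermentation = 6.5, y_bottling = 5.
Reduced cost of ale: c₃ − yᵀa₃ = 32.5 − (6.5·5 + 5·1) = 32.5 − 37.5 = -5.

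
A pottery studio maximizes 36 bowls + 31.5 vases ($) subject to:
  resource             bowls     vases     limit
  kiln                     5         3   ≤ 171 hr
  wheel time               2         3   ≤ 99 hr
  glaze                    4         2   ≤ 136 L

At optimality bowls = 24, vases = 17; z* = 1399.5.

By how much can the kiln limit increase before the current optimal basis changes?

Binding constraints: kiln, wheel time. The basis is B = [[5,3],[2,3]] with det 9.
Per unit increase in kiln, x* moves by d = (0.3333, -0.2222).
The basis stays optimal until glaze becomes binding; allowable increase = 6.75 hr.

6.75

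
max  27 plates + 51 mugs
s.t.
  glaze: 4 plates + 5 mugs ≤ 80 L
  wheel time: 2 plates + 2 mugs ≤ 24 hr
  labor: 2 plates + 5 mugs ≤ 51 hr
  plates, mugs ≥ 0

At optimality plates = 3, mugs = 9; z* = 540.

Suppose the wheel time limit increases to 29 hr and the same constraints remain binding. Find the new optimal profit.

567.5

At the optimum: glaze uses 57 of 80 (slack = 23); wheel time uses 24 of 24 (binding); labor uses 51 of 51 (binding).
By complementary slackness, y = 0 for the non-binding constraint.
Dual feasibility on the basic columns requires 2·y_wheel time + 2·y_labor = 27, 2·y_wheel time + 5·y_labor = 51.
Solving: y_wheel time = 5.5, y_labor = 8.
Δz = y_wheel time·Δb = 5.5 × (5) = 27.5, so new z* = 540 + 27.5 = 567.5.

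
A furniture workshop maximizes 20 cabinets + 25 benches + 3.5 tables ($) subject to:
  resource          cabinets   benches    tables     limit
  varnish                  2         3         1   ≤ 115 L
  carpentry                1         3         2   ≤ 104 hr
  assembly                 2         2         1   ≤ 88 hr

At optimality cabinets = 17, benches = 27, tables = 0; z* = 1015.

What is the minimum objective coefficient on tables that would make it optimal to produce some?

Check each constraint at x*: varnish 115/115 (tight); carpentry 98/104 (slack 6); assembly 88/88 (tight).
By complementary slackness, y = 0 for the non-binding constraint.
The binding rows give the dual system: 2·y_varnish + 2·y_assembly = 20 and 3·y_varnish + 2·y_assembly = 25.
This yields shadow prices y_varnish = 5, y_assembly = 5.
tables enters the basis when its profit ≥ yᵀa₃ = 5·1 + 5·1 = 10.

10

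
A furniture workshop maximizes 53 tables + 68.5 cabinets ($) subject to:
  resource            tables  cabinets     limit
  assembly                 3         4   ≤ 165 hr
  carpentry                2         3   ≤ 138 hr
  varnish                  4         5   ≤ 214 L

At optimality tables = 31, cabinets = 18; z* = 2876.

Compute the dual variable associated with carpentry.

0

At the optimum: assembly uses 165 of 165 (binding); carpentry uses 116 of 138 (slack = 22); varnish uses 214 of 214 (binding).
By complementary slackness, y = 0 for the non-binding constraint.
The binding rows give the dual system: 3·y_assembly + 4·y_varnish = 53 and 4·y_assembly + 5·y_varnish = 68.5.
→ y_assembly = 9 and y_varnish = 6.5.
Shadow price of carpentry = 0.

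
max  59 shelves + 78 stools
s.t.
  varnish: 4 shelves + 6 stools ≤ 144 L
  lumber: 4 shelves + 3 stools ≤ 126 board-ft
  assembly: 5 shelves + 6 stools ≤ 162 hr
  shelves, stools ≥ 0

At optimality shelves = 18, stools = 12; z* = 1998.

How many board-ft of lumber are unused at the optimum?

lumber used = 4·18 + 3·12 = 108; slack = 126 − 108 = 18.

18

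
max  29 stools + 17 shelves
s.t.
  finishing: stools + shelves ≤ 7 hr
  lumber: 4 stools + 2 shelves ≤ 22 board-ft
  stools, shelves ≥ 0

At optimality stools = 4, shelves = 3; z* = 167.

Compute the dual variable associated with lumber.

Check each constraint at x*: finishing 7/7 (tight); lumber 22/22 (tight).
From A_Bᵀ y = c: 1·y_finishing + 4·y_lumber = 29; 1·y_finishing + 2·y_lumber = 17.
→ y_finishing = 5 and y_lumber = 6.
Shadow price of lumber = 6.

6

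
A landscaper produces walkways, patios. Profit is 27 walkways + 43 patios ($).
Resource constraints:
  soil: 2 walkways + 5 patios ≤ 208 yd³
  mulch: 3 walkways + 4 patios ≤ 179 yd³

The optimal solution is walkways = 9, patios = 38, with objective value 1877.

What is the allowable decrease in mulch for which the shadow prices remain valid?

12.6

Binding constraints: soil, mulch. The basis is B = [[2,5],[3,4]] with det -7.
Per unit decrease in mulch, x* moves by d = (-0.7143, 0.2857).
The basis stays optimal until walkways reaches 0; allowable decrease = 12.6 yd³.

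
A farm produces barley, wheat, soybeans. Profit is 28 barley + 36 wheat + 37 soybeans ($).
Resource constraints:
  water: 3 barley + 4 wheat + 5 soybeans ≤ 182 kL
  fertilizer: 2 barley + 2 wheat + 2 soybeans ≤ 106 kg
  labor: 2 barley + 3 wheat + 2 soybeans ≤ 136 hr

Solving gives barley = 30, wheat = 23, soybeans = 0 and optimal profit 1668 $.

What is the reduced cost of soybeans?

At the optimum: water uses 182 of 182 (binding); fertilizer uses 106 of 106 (binding); labor uses 129 of 136 (slack = 7).
Slack constraints have shadow price 0 (complementary slackness).
Dual feasibility on the basic columns requires 3·y_water + 2·y_fertilizer = 28, 4·y_water + 2·y_fertilizer = 36.
→ y_water = 8 and y_fertilizer = 2.
Reduced cost of soybeans: c₃ − yᵀa₃ = 37 − (8·5 + 2·2) = 37 − 44 = -7.

-7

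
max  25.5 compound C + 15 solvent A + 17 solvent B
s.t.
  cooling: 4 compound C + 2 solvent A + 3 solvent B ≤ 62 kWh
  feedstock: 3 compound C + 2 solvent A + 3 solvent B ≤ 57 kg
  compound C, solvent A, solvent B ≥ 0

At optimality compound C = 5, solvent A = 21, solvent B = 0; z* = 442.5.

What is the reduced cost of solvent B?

-5.5

Both cooling and feedstock are binding at x*.
From A_Bᵀ y = c: 4·y_cooling + 3·y_feedstock = 25.5; 2·y_cooling + 2·y_feedstock = 15.
Solving: y_cooling = 3, y_feedstock = 4.5.
Reduced cost of solvent B: c₃ − yᵀa₃ = 17 − (3·3 + 4.5·3) = 17 − 22.5 = -5.5.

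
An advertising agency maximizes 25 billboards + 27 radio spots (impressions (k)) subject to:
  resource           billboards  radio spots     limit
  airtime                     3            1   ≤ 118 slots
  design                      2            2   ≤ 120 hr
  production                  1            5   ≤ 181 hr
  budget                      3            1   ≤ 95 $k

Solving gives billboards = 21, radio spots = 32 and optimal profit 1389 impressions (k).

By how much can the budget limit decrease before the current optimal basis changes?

Binding constraints: production, budget. The basis is B = [[1,5],[3,1]] with det -14.
Per unit decrease in budget, x* moves by d = (-0.3571, 0.0714).
The basis stays optimal until billboards reaches 0; allowable decrease = 58.8 $k.

58.8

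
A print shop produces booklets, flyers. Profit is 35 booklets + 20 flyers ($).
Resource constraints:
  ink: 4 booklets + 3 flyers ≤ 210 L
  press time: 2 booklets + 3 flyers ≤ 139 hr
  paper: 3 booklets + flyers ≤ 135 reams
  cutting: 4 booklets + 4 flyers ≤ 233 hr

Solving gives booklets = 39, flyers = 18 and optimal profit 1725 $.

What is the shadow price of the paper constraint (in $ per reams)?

Check each constraint at x*: ink 210/210 (tight); press time 132/139 (slack 7); paper 135/135 (tight); cutting 228/233 (slack 5).
By complementary slackness, y = 0 for the non-binding constraints.
The binding rows give the dual system: 4·y_ink + 3·y_paper = 35 and 3·y_ink + 1·y_paper = 20.
This yields shadow prices y_ink = 5, y_paper = 5.
Shadow price of paper = 5.

5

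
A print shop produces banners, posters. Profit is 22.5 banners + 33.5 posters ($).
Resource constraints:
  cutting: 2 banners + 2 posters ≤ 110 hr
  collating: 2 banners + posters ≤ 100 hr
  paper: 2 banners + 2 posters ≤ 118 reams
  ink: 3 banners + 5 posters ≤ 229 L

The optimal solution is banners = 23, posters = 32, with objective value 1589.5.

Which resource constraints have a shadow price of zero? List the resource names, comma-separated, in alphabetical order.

cutting: 110/110 (binding)
collating: 78/100 (slack 22)
paper: 110/118 (slack 8)
ink: 229/229 (binding)
By complementary slackness, a constraint with positive slack has shadow price 0 → collating, paper.

collating, paper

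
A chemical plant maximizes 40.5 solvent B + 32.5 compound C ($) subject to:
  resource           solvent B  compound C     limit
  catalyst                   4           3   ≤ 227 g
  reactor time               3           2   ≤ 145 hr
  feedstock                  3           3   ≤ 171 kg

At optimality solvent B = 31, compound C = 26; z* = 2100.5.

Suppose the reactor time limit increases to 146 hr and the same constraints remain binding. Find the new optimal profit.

Check each constraint at x*: catalyst 202/227 (slack 25); reactor time 145/145 (tight); feedstock 171/171 (tight).
Slack constraints have shadow price 0 (complementary slackness).
The binding rows give the dual system: 3·y_reactor time + 3·y_feedstock = 40.5 and 2·y_reactor time + 3·y_feedstock = 32.5.
Solving: y_reactor time = 8, y_feedstock = 5.5.
Δz = y_reactor time·Δb = 8 × (1) = 8, so new z* = 2100.5 + 8 = 2108.5.

2108.5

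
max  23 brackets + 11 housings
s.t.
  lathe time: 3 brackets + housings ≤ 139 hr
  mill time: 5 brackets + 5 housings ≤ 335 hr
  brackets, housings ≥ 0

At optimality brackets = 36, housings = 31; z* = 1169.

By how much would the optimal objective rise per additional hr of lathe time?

6

Both lathe time and mill time are binding at x*.
The binding rows give the dual system: 3·y_lathe time + 5·y_mill time = 23 and 1·y_lathe time + 5·y_mill time = 11.
→ y_lathe time = 6 and y_mill time = 1.
Shadow price of lathe time = 6.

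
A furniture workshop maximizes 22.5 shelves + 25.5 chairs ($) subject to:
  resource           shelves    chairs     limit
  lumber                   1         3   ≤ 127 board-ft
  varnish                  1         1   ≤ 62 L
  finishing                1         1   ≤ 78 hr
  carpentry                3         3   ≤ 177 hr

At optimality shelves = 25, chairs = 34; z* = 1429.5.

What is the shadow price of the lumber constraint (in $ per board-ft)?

1.5

Binding: lumber and carpentry. Non-binding: varnish (3 unused), finishing (19 unused).
By complementary slackness, y = 0 for the non-binding constraints.
The binding rows give the dual system: 1·y_lumber + 3·y_carpentry = 22.5 and 3·y_lumber + 3·y_carpentry = 25.5.
This yields shadow prices y_lumber = 1.5, y_carpentry = 7.
Shadow price of lumber = 1.5.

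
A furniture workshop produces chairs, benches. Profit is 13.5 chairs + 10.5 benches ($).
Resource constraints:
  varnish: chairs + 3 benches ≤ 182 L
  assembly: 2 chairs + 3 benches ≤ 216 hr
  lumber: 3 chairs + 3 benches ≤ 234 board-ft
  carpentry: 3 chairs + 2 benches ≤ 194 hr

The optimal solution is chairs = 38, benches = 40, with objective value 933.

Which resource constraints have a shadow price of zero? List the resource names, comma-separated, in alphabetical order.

varnish: 158/182 (slack 24)
assembly: 196/216 (slack 20)
lumber: 234/234 (binding)
carpentry: 194/194 (binding)
By complementary slackness, a constraint with positive slack has shadow price 0 → assembly, varnish.

assembly, varnish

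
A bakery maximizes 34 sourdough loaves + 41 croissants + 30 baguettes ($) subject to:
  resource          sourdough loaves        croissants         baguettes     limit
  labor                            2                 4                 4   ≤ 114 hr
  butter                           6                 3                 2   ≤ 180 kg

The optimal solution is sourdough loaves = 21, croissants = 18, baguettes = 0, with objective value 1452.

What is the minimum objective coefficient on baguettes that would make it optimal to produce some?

At the optimum: labor uses 114 of 114 (binding); butter uses 180 of 180 (binding).
The binding rows give the dual system: 2·y_labor + 6·y_butter = 34 and 4·y_labor + 3·y_butter = 41.
This yields shadow prices y_labor = 8, y_butter = 3.
baguettes enters the basis when its profit ≥ yᵀa₃ = 8·4 + 3·2 = 38.

38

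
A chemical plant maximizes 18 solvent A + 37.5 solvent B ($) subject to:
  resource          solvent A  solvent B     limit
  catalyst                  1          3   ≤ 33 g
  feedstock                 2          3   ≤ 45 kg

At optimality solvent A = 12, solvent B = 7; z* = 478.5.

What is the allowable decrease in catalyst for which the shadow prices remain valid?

Binding constraints: catalyst, feedstock. The basis is B = [[1,3],[2,3]] with det -3.
Per unit decrease in catalyst, x* moves by d = (1, -0.6667).
The basis stays optimal until solvent B reaches 0; allowable decrease = 10.5 g.

10.5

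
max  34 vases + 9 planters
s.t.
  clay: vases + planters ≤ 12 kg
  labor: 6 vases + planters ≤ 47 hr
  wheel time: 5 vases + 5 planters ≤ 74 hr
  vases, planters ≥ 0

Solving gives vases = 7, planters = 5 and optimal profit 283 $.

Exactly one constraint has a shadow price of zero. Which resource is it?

wheel time

clay: 12/12 (binding)
labor: 47/47 (binding)
wheel time: 60/74 (slack 14)
By complementary slackness, a constraint with positive slack has shadow price 0 → wheel time.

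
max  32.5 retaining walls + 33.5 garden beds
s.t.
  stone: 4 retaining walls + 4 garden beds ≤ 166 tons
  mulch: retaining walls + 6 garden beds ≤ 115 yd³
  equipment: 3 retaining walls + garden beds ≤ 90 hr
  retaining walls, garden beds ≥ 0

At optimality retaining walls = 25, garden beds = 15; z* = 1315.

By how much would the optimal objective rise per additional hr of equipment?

At the optimum: stone uses 160 of 166 (slack = 6); mulch uses 115 of 115 (binding); equipment uses 90 of 90 (binding).
Since stone is not tight, its dual is 0.
The binding rows give the dual system: 1·y_mulch + 3·y_equipment = 32.5 and 6·y_mulch + 1·y_equipment = 33.5.
This yields shadow prices y_mulch = 4, y_equipment = 9.5.
Shadow price of equipment = 9.5.

9.5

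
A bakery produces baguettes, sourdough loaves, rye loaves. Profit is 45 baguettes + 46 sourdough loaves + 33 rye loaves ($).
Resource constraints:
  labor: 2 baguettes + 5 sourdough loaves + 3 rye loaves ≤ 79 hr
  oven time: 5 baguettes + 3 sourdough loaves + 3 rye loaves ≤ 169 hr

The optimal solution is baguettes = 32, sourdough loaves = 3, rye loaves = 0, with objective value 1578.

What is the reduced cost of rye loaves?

-3

At the optimum: labor uses 79 of 79 (binding); oven time uses 169 of 169 (binding).
From A_Bᵀ y = c: 2·y_labor + 5·y_oven time = 45; 5·y_labor + 3·y_oven time = 46.
Solving: y_labor = 5, y_oven time = 7.
Reduced cost of rye loaves: c₃ − yᵀa₃ = 33 − (5·3 + 7·3) = 33 − 36 = -3.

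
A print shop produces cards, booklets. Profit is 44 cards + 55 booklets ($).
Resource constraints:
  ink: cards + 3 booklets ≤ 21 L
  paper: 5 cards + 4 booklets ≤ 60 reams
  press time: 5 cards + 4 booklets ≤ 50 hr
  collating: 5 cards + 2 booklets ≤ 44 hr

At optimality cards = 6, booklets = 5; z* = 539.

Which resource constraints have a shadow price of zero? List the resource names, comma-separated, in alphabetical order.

ink: 21/21 (binding)
paper: 50/60 (slack 10)
press time: 50/50 (binding)
collating: 40/44 (slack 4)
By complementary slackness, a constraint with positive slack has shadow price 0 → collating, paper.

collating, paper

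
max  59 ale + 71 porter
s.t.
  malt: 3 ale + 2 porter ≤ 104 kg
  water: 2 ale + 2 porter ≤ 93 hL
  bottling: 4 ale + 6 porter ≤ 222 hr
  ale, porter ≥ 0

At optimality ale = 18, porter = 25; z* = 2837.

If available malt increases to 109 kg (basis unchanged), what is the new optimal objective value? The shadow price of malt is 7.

Δb = 5, so new z* = 2837 + (7)·(5) = 2837 + 35 = 2872.

2872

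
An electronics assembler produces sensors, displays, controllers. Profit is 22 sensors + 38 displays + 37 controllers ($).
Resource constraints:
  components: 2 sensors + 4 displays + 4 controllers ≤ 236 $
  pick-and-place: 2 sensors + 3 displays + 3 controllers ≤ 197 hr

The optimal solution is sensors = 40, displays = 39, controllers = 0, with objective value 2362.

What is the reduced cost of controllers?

-1

Both components and pick-and-place are binding at x*.
The binding rows give the dual system: 2·y_components + 2·y_pick-and-place = 22 and 4·y_components + 3·y_pick-and-place = 38.
→ y_components = 5 and y_pick-and-place = 6.
Reduced cost of controllers: c₃ − yᵀa₃ = 37 − (5·4 + 6·3) = 37 − 38 = -1.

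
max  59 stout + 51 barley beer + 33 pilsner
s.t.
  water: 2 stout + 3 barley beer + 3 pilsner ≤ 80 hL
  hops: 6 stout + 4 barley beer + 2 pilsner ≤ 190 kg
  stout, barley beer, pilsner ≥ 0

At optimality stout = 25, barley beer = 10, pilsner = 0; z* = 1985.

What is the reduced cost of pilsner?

At the optimum: water uses 80 of 80 (binding); hops uses 190 of 190 (binding).
The binding rows give the dual system: 2·y_water + 6·y_hops = 59 and 3·y_water + 4·y_hops = 51.
Solving: y_water = 7, y_hops = 7.5.
Reduced cost of pilsner: c₃ − yᵀa₃ = 33 − (7·3 + 7.5·2) = 33 − 36 = -3.

-3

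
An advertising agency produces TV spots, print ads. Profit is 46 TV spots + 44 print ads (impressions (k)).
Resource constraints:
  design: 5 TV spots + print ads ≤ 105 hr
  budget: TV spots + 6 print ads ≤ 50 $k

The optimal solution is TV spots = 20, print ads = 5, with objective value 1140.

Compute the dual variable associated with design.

8

Both design and budget are binding at x*.
The binding rows give the dual system: 5·y_design + 1·y_budget = 46 and 1·y_design + 6·y_budget = 44.
Solving: y_design = 8, y_budget = 6.
Shadow price of design = 8.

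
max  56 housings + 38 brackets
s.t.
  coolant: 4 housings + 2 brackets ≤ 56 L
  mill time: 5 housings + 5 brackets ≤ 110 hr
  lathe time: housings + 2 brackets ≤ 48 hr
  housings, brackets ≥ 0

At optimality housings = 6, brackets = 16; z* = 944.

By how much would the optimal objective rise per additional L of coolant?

Check each constraint at x*: coolant 56/56 (tight); mill time 110/110 (tight); lathe time 38/48 (slack 10).
Slack constraints have shadow price 0 (complementary slackness).
Dual feasibility on the basic columns requires 4·y_coolant + 5·y_mill time = 56, 2·y_coolant + 5·y_mill time = 38.
This yields shadow prices y_coolant = 9, y_mill time = 4.
Shadow price of coolant = 9.

9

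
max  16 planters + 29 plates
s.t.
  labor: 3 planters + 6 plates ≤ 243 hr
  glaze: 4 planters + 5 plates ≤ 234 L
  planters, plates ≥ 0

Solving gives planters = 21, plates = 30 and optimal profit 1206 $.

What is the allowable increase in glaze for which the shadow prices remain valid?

90

Binding constraints: labor, glaze. The basis is B = [[3,6],[4,5]] with det -9.
Per unit increase in glaze, x* moves by d = (0.6667, -0.3333).
The basis stays optimal until plates reaches 0; allowable increase = 90 L.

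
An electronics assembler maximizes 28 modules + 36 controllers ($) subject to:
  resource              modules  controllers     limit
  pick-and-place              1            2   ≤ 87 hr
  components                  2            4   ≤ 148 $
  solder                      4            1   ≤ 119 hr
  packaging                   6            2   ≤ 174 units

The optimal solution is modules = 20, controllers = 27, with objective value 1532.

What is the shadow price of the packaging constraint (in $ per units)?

2

Check each constraint at x*: pick-and-place 74/87 (slack 13); components 148/148 (tight); solder 107/119 (slack 12); packaging 174/174 (tight).
Slack constraints have shadow price 0 (complementary slackness).
Dual feasibility on the basic columns requires 2·y_components + 6·y_packaging = 28, 4·y_components + 2·y_packaging = 36.
→ y_components = 8 and y_packaging = 2.
Shadow price of packaging = 2.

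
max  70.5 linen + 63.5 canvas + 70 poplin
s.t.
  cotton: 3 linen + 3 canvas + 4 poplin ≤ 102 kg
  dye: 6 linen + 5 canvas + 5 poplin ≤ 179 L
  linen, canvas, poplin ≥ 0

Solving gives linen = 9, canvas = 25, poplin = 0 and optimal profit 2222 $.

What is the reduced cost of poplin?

At the optimum: cotton uses 102 of 102 (binding); dye uses 179 of 179 (binding).
The binding rows give the dual system: 3·y_cotton + 6·y_dye = 70.5 and 3·y_cotton + 5·y_dye = 63.5.
Solving: y_cotton = 9.5, y_dye = 7.
Reduced cost of poplin: c₃ − yᵀa₃ = 70 − (9.5·4 + 7·5) = 70 − 73 = -3.

-3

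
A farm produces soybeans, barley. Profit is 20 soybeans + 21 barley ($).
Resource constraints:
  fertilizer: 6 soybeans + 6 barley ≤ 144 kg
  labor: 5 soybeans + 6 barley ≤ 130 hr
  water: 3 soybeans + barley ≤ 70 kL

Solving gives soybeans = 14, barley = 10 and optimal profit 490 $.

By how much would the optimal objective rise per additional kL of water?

Binding: fertilizer and labor. Non-binding: water (18 unused).
Slack constraints have shadow price 0 (complementary slackness).
From A_Bᵀ y = c: 6·y_fertilizer + 5·y_labor = 20; 6·y_fertilizer + 6·y_labor = 21.
Solving: y_fertilizer = 2.5, y_labor = 1.
Shadow price of water = 0.

0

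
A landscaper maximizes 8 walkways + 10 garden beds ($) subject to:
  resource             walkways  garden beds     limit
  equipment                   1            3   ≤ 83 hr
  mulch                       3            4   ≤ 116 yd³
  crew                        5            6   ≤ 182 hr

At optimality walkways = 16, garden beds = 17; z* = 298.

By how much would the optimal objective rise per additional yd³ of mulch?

1

Check each constraint at x*: equipment 67/83 (slack 16); mulch 116/116 (tight); crew 182/182 (tight).
By complementary slackness, y = 0 for the non-binding constraint.
Dual feasibility on the basic columns requires 3·y_mulch + 5·y_crew = 8, 4·y_mulch + 6·y_crew = 10.
→ y_mulch = 1 and y_crew = 1.
Shadow price of mulch = 1.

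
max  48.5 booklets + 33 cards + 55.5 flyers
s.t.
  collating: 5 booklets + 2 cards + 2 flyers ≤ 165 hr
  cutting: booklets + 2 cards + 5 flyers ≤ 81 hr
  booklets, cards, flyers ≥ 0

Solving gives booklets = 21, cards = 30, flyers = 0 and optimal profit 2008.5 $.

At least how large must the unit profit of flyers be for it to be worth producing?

58.5

Both collating and cutting are binding at x*.
The binding rows give the dual system: 5·y_collating + 1·y_cutting = 48.5 and 2·y_collating + 2·y_cutting = 33.
Solving: y_collating = 8, y_cutting = 8.5.
flyers enters the basis when its profit ≥ yᵀa₃ = 8·2 + 8.5·5 = 58.5.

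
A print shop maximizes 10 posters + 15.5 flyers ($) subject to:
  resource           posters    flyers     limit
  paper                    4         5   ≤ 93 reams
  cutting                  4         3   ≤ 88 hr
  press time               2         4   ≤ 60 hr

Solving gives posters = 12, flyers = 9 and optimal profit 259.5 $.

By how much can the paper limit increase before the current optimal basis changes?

Binding constraints: paper, press time. The basis is B = [[4,5],[2,4]] with det 6.
Per unit increase in paper, x* moves by d = (0.6667, -0.3333).
The basis stays optimal until cutting becomes binding; allowable increase = 7.8 reams.

7.8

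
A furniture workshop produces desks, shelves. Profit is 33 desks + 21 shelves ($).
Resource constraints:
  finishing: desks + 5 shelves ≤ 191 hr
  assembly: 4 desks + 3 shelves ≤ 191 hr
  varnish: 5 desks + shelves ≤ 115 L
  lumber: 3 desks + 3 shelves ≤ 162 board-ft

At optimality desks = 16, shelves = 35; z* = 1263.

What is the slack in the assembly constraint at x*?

22

assembly used = 4·16 + 3·35 = 169; slack = 191 − 169 = 22.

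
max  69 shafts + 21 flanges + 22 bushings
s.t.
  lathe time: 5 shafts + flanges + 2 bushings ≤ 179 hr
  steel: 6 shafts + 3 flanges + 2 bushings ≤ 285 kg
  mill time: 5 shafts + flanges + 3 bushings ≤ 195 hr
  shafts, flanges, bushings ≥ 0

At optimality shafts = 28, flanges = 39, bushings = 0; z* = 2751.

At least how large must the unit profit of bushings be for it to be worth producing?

26

Check each constraint at x*: lathe time 179/179 (tight); steel 285/285 (tight); mill time 179/195 (slack 16).
Slack constraints have shadow price 0 (complementary slackness).
The binding rows give the dual system: 5·y_lathe time + 6·y_steel = 69 and 1·y_lathe time + 3·y_steel = 21.
Solving: y_lathe time = 9, y_steel = 4.
bushings enters the basis when its profit ≥ yᵀa₃ = 9·2 + 4·2 = 26.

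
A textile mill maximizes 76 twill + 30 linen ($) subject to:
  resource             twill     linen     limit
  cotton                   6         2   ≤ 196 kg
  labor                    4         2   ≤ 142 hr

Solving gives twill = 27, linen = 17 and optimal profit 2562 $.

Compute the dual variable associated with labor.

7

Both cotton and labor are binding at x*.
Dual feasibility on the basic columns requires 6·y_cotton + 4·y_labor = 76, 2·y_cotton + 2·y_labor = 30.
→ y_cotton = 8 and y_labor = 7.
Shadow price of labor = 7.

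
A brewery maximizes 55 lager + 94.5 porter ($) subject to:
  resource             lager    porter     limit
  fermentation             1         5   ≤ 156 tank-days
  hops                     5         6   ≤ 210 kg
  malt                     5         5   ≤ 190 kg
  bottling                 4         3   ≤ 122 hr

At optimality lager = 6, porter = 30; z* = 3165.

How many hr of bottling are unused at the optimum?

bottling used = 4·6 + 3·30 = 114; slack = 122 − 114 = 8.

8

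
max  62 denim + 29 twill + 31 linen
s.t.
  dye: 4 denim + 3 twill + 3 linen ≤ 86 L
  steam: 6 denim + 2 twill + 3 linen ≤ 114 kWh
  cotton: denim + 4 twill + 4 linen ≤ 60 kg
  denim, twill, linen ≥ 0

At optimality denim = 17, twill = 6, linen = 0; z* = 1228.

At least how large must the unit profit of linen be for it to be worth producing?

Check each constraint at x*: dye 86/86 (tight); steam 114/114 (tight); cotton 41/60 (slack 19).
Since cotton is not tight, its dual is 0.
The binding rows give the dual system: 4·y_dye + 6·y_steam = 62 and 3·y_dye + 2·y_steam = 29.
→ y_dye = 5 and y_steam = 7.
linen enters the basis when its profit ≥ yᵀa₃ = 5·3 + 7·3 = 36.

36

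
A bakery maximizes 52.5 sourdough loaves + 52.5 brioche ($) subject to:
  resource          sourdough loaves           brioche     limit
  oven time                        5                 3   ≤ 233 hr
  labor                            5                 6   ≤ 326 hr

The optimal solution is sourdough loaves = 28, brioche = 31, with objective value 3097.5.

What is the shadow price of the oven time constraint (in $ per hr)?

3.5

Check each constraint at x*: oven time 233/233 (tight); labor 326/326 (tight).
From A_Bᵀ y = c: 5·y_oven time + 5·y_labor = 52.5; 3·y_oven time + 6·y_labor = 52.5.
This yields shadow prices y_oven time = 3.5, y_labor = 7.
Shadow price of oven time = 3.5.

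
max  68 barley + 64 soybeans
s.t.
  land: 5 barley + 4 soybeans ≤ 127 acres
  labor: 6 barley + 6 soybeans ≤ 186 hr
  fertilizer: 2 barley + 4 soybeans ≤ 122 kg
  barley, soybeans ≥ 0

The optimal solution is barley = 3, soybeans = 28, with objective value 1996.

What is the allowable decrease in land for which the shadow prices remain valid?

Binding constraints: land, labor. The basis is B = [[5,4],[6,6]] with det 6.
Per unit decrease in land, x* moves by d = (-1, 1).
The basis stays optimal until fertilizer becomes binding; allowable decrease = 2 acres.

2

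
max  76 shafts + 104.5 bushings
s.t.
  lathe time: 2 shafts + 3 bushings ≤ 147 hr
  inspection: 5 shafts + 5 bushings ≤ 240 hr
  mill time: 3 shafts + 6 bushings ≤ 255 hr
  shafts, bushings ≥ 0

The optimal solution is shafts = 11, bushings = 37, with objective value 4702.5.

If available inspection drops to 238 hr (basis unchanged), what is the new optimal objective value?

Binding: inspection and mill time. Non-binding: lathe time (14 unused).
Slack constraints have shadow price 0 (complementary slackness).
The binding rows give the dual system: 5·y_inspection + 3·y_mill time = 76 and 5·y_inspection + 6·y_mill time = 104.5.
Solving: y_inspection = 9.5, y_mill time = 9.5.
Δz = y_inspection·Δb = 9.5 × (-2) = -19, so new z* = 4702.5 − 19 = 4683.5.

4683.5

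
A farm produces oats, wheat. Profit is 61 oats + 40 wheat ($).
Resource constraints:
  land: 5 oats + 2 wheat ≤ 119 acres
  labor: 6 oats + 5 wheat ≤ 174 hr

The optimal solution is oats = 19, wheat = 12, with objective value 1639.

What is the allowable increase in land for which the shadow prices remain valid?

Binding constraints: land, labor. The basis is B = [[5,2],[6,5]] with det 13.
Per unit increase in land, x* moves by d = (0.3846, -0.4615).
The basis stays optimal until wheat reaches 0; allowable increase = 26 acres.

26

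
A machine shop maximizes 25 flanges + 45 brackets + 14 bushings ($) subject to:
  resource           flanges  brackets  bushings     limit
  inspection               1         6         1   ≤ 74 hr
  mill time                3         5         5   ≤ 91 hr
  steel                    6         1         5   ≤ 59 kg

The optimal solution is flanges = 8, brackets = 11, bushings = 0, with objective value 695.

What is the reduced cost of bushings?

Binding: inspection and steel. Non-binding: mill time (12 unused).
By complementary slackness, y = 0 for the non-binding constraint.
From A_Bᵀ y = c: 1·y_inspection + 6·y_steel = 25; 6·y_inspection + 1·y_steel = 45.
→ y_inspection = 7 and y_steel = 3.
Reduced cost of bushings: c₃ − yᵀa₃ = 14 − (7·1 + 3·5) = 14 − 22 = -8.

-8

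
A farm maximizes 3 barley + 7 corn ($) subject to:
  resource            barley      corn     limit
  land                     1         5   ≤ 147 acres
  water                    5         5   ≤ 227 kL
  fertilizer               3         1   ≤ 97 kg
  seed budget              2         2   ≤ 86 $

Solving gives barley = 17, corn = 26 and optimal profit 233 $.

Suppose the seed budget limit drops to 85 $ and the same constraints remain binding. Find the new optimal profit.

Check each constraint at x*: land 147/147 (tight); water 215/227 (slack 12); fertilizer 77/97 (slack 20); seed budget 86/86 (tight).
Since water, fertilizer are not tight, their duals are 0.
Dual feasibility on the basic columns requires 1·y_land + 2·y_seed budget = 3, 5·y_land + 2·y_seed budget = 7.
→ y_land = 1 and y_seed budget = 1.
Δz = y_seed budget·Δb = 1 × (-1) = -1, so new z* = 233 − 1 = 232.

232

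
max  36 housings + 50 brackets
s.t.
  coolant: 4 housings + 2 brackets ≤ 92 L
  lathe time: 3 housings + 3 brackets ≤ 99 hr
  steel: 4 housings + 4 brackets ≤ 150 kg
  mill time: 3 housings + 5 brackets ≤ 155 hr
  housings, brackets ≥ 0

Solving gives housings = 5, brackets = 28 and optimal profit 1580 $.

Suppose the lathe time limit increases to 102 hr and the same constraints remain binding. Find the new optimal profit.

1595

Check each constraint at x*: coolant 76/92 (slack 16); lathe time 99/99 (tight); steel 132/150 (slack 18); mill time 155/155 (tight).
Slack constraints have shadow price 0 (complementary slackness).
From A_Bᵀ y = c: 3·y_lathe time + 3·y_mill time = 36; 3·y_lathe time + 5·y_mill time = 50.
Solving: y_lathe time = 5, y_mill time = 7.
Δz = y_lathe time·Δb = 5 × (3) = 15, so new z* = 1580 + 15 = 1595.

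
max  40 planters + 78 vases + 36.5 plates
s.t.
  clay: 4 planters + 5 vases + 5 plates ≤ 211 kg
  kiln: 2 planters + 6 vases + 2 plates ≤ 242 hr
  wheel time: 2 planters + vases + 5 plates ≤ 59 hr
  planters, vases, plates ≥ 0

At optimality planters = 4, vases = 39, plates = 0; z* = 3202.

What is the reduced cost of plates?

Check each constraint at x*: clay 211/211 (tight); kiln 242/242 (tight); wheel time 47/59 (slack 12).
Since wheel time is not tight, its dual is 0.
The binding rows give the dual system: 4·y_clay + 2·y_kiln = 40 and 5·y_clay + 6·y_kiln = 78.
Solving: y_clay = 6, y_kiln = 8.
Reduced cost of plates: c₃ − yᵀa₃ = 36.5 − (6·5 + 8·2) = 36.5 − 46 = -9.5.

-9.5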